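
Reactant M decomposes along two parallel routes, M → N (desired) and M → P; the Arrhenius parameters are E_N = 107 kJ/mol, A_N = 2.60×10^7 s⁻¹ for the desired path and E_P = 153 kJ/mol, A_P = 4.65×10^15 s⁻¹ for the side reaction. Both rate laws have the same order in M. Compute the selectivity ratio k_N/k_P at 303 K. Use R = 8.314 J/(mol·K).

0.476

k_N/k_P = (A_N/A_P)·exp[−(E_N−E_P)/(RT)] = (A_N/A_P)·exp[(E_P−E_N)/(RT)].
(E_P−E_N)/(RT) = (153−107)×10³/(8.314×303) = 46000/2519 = 18.26.
k_N/k_P = (2.60×10^7/4.65×10^15)·exp(18.26) = 5.591×10^-9 × 8.517×10^7 = 0.476.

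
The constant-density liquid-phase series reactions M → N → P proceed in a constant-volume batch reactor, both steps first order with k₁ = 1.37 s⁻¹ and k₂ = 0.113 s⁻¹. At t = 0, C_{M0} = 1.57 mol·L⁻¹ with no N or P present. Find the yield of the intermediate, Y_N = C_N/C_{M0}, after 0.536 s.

0.503

The intermediate concentration in a first-order A→B→C sequence is C_N = k₁C_{M0}(e^(−k₁t) − e^(−k₂t))/(k₂−k₁).
e^(−k₁t) = e^(−1.37×0.536) = e^(−0.7343) = 0.4798; e^(−k₂t) = e^(−0.06057) = 0.9412.
C_N = 1.37×1.57/(0.113−1.37) × (0.4798−0.9412) = (-1.711)×(-0.4614) = 0.7895 mol·L⁻¹.
Y_N = C_N/C_{M0} = 0.7895/1.57 = 0.503.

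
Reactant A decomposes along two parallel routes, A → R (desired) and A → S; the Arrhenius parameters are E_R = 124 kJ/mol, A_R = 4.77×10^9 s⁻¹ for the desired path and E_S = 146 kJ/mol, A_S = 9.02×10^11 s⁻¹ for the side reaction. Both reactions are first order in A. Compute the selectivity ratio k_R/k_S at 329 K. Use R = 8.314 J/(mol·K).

With equal orders, S_{R/S} = k_R/k_S = (A_R/A_S)·exp[(E_S−E_R)/(RT)].
(E_S−E_R)/(RT) = (146−124)×10³/(8.314×329) = 22000/2735 = 8.043.
k_R/k_S = (4.77×10^9/9.02×10^11)·exp(8.043) = 0.005288 × 3112 = 16.5.

16.5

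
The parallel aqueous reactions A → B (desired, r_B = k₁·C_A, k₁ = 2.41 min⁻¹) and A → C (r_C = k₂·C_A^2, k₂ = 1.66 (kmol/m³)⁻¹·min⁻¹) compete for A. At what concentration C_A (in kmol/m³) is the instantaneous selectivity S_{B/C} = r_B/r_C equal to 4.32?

S_{B/C} = (k₁/k₂)·C_A⁻¹ ⇒ C_A = (S·k₂/k₁)^(-1).
= (4.32×1.66/2.41)^(-1) = (2.976)^(-1) = 0.336 kmol/m³.

0.336 kmol/m³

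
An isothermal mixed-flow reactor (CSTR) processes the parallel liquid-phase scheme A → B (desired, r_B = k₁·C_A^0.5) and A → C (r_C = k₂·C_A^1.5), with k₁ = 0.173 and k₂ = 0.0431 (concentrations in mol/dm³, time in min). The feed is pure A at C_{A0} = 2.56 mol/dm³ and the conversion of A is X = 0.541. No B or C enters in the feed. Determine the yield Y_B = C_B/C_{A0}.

0.418

Exit C_A = C_{A0}(1−X) = 2.56×0.459 = 1.175 mol/dm³.
In a CSTR the entire volume is at exit conditions, so r_B = 0.173×1.175^0.5 = 0.1875 and r_C = 0.0431×1.175^1.5 = 0.05490.
Fraction of consumed A going to B: r_B/(r_B+r_C) = 0.7736.
C_B = 0.7736·C_{A0}·X = 0.7736×2.56×0.541 = 1.07 mol/dm³; Y_B = C_B/C_{A0} = 0.418.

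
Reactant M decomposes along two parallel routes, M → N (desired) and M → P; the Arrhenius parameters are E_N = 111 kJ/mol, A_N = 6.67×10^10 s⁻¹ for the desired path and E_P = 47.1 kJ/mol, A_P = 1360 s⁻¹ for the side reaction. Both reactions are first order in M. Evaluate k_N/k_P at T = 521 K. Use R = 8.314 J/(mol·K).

Since both paths have the same order in M, the concentration cancels and S_{N/P} = k_N/k_P = (A_N/A_P)·exp[(E_P−E_N)/(RT)].
(E_P−E_N)/(RT) = (47.1−111)×10³/(8.314×521) = -63900/4332 = -14.75.
k_N/k_P = (6.67×10^10/1360)·exp(-14.75) = 4.904×10^7 × 3.920×10^-7 = 19.2.
Since E_N > E_P, raising the temperature improves selectivity toward N.

19.2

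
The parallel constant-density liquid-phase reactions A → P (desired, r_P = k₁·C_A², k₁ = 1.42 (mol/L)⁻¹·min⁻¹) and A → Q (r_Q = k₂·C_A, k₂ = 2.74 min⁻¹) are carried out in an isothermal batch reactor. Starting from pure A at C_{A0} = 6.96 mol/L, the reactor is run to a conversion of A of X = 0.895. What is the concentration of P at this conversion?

3.90 mol/L

C_A = C_{A0}(1−X) = 0.7308 mol/L.
Along a PFR/batch, dC_Q/dC_A = −r_Q/(r_P+r_Q) = −k₂/(k₂+k₁·C_A).
Integrating from C_{A0} to C_A: C_Q = (2.74/1.42)·ln[(2.74+1.42·6.96)/(2.74+1.42·0.731)] = 1.930·ln(12.62/3.778) = 2.328 mol/L.
Then C_P = (C_{A0}−C_A) − C_Q = 6.229 − 2.328 = 3.901 mol/L.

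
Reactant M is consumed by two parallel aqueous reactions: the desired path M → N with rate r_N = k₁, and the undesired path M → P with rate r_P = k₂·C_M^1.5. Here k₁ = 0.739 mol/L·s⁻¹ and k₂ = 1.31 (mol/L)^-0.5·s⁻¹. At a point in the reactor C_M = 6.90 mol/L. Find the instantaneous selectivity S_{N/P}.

S_{N/P} = r_N/r_P = (k₁)/(k₂·C_M^1.5) = (k₁/k₂)·C_M^-1.5.
= (0.739) / (1.31×6.900^1.5) = 0.7390/23.74 = 0.0311.
The undesired path is higher order in M, so low C_M (CSTR or dilute feed) favours N.

0.0311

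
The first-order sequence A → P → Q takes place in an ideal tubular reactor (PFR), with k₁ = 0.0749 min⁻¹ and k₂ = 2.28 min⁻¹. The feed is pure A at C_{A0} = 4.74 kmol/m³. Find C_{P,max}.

0.139 kmol/m³

Evaluating C_P at τ_opt = ln(k₂/k₁)/(k₂−k₁) gives C_{P,max}/C_{A0} = (k₁/k₂)^[k₂/(k₂−k₁)].
= (0.0749/2.28)^(2.28/(2.28−0.0749)) = (0.03285)^(1.034) = 0.02925.
C_{P,max} = 0.02925×4.74 = 0.139 kmol/m³.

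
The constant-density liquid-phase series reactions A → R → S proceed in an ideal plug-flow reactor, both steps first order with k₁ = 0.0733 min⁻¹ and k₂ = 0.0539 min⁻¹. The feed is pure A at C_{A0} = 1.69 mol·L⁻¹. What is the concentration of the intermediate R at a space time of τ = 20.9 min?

For first-order series with pure A initially, C_R(τ) = k₁C_{A0}/(k₂−k₁)·(e^(−k₁τ) − e^(−k₂τ)).
e^(−k₁τ) = e^(−0.0733×20.9) = e^(−1.532) = 0.2161; e^(−k₂τ) = e^(−1.127) = 0.3242.
C_R = 0.0733×1.69/(0.0539−0.0733) × (0.2161−0.3242) = (-6.385)×(-0.1081) = 0.6900 mol·L⁻¹.

0.690 mol·L⁻¹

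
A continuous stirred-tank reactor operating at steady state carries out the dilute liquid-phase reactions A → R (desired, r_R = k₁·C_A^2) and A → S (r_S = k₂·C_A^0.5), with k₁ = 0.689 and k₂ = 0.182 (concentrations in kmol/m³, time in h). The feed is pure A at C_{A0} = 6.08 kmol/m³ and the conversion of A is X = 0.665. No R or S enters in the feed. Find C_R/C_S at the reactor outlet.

11.0

Exit C_A = C_{A0}(1−X) = 6.08×0.335 = 2.037 kmol/m³.
A CSTR operates uniformly at the exit composition, giving r_R = 2.858 and r_S = 0.2597 (each k·C_A^n at C_A = 2.037).
Overall selectivity = C_R/C_S = r_Rτ/(r_Sτ) = r_R/r_S = 11.0.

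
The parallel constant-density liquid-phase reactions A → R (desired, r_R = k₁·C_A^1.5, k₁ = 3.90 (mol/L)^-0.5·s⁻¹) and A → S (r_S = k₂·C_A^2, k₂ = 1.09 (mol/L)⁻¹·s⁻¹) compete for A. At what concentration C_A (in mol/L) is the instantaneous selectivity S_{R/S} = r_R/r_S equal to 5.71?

S_{R/S} = (k₁/k₂)·C_A^-0.5 ⇒ C_A = (S·k₂/k₁)^(-2).
= (5.71×1.09/3.90)^(-2) = (1.596)^(-2) = 0.393 mol/L.

0.393 mol/L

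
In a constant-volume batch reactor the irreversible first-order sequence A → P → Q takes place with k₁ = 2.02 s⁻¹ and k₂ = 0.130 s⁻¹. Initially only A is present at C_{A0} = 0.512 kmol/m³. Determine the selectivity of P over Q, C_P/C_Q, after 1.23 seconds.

8.66

The intermediate concentration in a first-order A→B→C sequence is C_P = k₁C_{A0}(e^(−k₁t) − e^(−k₂t))/(k₂−k₁).
e^(−k₁t) = e^(−2.02×1.23) = e^(−2.485) = 0.08336; e^(−k₂t) = e^(−0.1599) = 0.8522.
C_P = 2.02×0.512/(0.130−2.02) × (0.08336−0.8522) = (-0.5472)×(-0.7689) = 0.4207 kmol/m³.
C_A = C_{A0}e^(−k₁t) = 0.04268 kmol/m³, so C_Q = C_{A0}−C_A−C_P = 0.04858 kmol/m³; C_P/C_Q = 8.66.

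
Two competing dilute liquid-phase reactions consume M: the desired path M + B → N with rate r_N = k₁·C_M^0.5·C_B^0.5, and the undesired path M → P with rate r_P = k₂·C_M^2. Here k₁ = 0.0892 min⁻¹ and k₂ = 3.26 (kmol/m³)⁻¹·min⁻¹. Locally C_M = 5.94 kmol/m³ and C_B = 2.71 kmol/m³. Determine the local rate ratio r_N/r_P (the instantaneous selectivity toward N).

S_{N/P} = r_N/r_P = (k₁·C_M^0.5·C_B^0.5)/(k₂·C_M^2) = (k₁/k₂)·C_M^-1.5·C_B^0.5.
= (0.0892×5.940^0.5×2.710^0.5) / (3.26×5.940^2) = 0.3579/115.0 = 0.00311.

0.00311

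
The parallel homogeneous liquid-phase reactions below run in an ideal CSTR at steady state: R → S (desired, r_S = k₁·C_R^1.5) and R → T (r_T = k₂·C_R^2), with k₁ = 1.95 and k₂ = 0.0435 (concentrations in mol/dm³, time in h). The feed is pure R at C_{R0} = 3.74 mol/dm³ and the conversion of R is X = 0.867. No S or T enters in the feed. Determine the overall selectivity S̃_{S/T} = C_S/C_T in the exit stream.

Exit C_R = C_{R0}(1−X) = 3.74×0.133 = 0.4974 mol/dm³.
A CSTR operates uniformly at the exit composition, giving r_S = 0.6841 and r_T = 0.01076 (each k·C_R^n at C_R = 0.4974).
Overall selectivity = C_S/C_T = r_Sτ/(r_Tτ) = r_S/r_T = 63.6.

63.6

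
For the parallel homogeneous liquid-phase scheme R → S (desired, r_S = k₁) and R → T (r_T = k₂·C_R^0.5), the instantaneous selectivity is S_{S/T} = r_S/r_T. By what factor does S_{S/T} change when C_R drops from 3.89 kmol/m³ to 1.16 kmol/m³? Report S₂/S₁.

S_{S/T} = (k₁/k₂)·C_R^-0.5, so S₂/S₁ = (C_{R,2}/C_{R,1})^-0.5.
= (1.16/3.89)^(-0.5) = (0.2982)^(-0.5) = 1.83.
Selectivity toward S rises as C_R falls — low-concentration operation is favoured.

1.83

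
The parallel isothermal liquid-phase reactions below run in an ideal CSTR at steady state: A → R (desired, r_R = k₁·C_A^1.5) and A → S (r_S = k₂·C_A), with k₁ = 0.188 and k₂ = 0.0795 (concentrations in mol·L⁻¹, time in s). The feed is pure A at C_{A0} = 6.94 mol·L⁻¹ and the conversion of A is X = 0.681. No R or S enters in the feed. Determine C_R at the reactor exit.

3.68 mol·L⁻¹

Exit C_A = C_{A0}(1−X) = 6.94×0.319 = 2.214 mol·L⁻¹.
In a CSTR the entire volume is at exit conditions, so r_R = 0.188×2.214^1.5 = 0.6193 and r_S = 0.0795×2.214 = 0.1760.
Fraction of consumed A going to R: r_R/(r_R+r_S) = 0.7787.
C_R = 0.7787·C_{A0}·X = 0.7787×6.94×0.681 = 3.68 mol·L⁻¹.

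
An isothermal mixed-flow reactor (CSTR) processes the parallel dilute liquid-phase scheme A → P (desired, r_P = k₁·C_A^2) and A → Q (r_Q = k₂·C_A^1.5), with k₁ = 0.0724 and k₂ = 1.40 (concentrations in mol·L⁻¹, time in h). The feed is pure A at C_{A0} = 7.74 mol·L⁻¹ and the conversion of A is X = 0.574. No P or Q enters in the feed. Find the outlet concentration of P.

0.381 mol·L⁻¹

Exit C_A = C_{A0}(1−X) = 7.74×0.426 = 3.297 mol·L⁻¹.
A CSTR operates uniformly at the exit composition, giving r_P = 0.7871 and r_Q = 8.382 (each k·C_A^n at C_A = 3.297).
Fraction of consumed A going to P: r_P/(r_P+r_Q) = 0.08584.
C_P = 0.08584·C_{A0}·X = 0.08584×7.74×0.574 = 0.381 mol·L⁻¹.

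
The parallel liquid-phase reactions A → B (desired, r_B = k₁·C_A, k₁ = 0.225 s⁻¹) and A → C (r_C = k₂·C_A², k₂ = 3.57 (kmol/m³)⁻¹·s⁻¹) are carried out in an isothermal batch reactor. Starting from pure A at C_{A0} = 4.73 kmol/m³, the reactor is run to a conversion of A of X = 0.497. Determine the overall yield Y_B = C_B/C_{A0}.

C_A = C_{A0}(1−X) = 2.379 kmol/m³.
Along a PFR/batch, dC_B/dC_A = −r_B/(r_B+r_C) = −k₁/(k₁+k₂·C_A).
Integrating from C_{A0} to C_A: C_B = (0.225/3.57)·ln[(0.225+3.57·4.73)/(0.225+3.57·2.38)] = 0.06303·ln(17.11/8.719) = 0.04250 kmol/m³.
Y_B = C_B/C_{A0} = 0.04250/4.73 = 0.00898.

0.00898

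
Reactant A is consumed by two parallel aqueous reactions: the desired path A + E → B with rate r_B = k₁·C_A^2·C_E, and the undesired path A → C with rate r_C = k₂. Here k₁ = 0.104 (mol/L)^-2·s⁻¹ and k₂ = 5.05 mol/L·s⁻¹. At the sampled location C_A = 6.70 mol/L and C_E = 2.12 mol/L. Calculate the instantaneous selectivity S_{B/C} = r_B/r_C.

S_{B/C} = r_B/r_C = (k₁·C_A^2·C_E)/(k₂) = (k₁/k₂)·C_A^2·C_E.
= (0.104×6.700^2×2.120) / (5.05) = 9.897/5.050 = 1.96.
Since the desired path is higher order in A, keeping C_A high (PFR or concentrated feed) favours B.

1.96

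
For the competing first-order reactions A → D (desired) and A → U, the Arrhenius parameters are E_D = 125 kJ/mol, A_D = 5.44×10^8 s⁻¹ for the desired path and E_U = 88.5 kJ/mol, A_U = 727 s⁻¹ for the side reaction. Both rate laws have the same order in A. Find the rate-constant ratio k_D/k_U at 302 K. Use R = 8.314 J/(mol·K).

0.364

Since both paths have the same order in A, the concentration cancels and S_{D/U} = k_D/k_U = (A_D/A_U)·exp[(E_U−E_D)/(RT)].
(E_U−E_D)/(RT) = (88.5−125)×10³/(8.314×302) = -36500/2511 = -14.54.
k_D/k_U = (5.44×10^8/727)·exp(-14.54) = 7.483×10^5 × 4.860×10^-7 = 0.364.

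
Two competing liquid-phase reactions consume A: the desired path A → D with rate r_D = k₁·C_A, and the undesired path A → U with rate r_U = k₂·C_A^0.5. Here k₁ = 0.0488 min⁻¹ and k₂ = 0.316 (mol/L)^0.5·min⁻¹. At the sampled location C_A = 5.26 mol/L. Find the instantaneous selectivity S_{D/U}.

0.354

S_{D/U} = r_D/r_U = (k₁·C_A)/(k₂·C_A^0.5) = (k₁/k₂)·C_A^0.5.
= (0.0488×5.260) / (0.316×5.260^0.5) = 0.2567/0.7247 = 0.354.
Since the desired path is higher order in A, keeping C_A high (PFR or concentrated feed) favours D.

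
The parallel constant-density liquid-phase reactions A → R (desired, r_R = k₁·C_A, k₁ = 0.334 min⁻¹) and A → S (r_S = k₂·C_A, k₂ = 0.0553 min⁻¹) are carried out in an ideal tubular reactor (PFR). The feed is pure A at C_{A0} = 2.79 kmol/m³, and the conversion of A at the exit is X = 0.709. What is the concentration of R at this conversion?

1.70 kmol/m³

C_A = C_{A0}(1−X) = 0.8119 kmol/m³.
Both paths are first order in A, so the instantaneous fraction to R is constant: dC_R/d(−C_A) = k₁/(k₁+k₂) = 0.8580.
C_R = 0.8580·(C_{A0}−C_A) = 0.8580×1.978 = 1.70 kmol/m³.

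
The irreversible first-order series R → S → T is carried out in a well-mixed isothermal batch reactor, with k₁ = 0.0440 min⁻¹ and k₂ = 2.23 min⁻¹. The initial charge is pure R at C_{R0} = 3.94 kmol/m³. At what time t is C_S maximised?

For first-order series the maximum of C_S occurs at t_opt = ln(k₂/k₁)/(k₂−k₁).
= ln(2.23/0.0440)/(2.23−0.0440) = ln(50.68)/2.186 = 3.926/2.186 = 1.80 min.

1.80 min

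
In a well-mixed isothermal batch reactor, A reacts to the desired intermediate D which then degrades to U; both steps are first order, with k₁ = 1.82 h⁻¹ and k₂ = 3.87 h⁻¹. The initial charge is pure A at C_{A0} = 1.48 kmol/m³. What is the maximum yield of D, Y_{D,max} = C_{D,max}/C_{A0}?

Evaluating C_D at t_opt = ln(k₂/k₁)/(k₂−k₁) gives C_{D,max}/C_{A0} = (k₁/k₂)^[k₂/(k₂−k₁)].
= (1.82/3.87)^(3.87/(3.87−1.82)) = (0.4703)^(1.888) = 0.2407.

0.241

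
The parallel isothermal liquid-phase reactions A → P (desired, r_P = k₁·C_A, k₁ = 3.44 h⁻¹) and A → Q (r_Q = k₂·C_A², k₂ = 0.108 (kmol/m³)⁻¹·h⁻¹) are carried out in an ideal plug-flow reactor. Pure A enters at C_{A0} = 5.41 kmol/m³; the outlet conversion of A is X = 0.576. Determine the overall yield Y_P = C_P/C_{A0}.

0.514

C_A = C_{A0}(1−X) = 2.294 kmol/m³.
Along a PFR/batch, dC_P/dC_A = −r_P/(r_P+r_Q) = −k₁/(k₁+k₂·C_A).
Integrating from C_{A0} to C_A: C_P = (3.44/0.108)·ln[(3.44+0.108·5.41)/(3.44+0.108·2.29)] = 31.85·ln(4.024/3.688) = 2.782 kmol/m³.
Y_P = C_P/C_{A0} = 2.782/5.41 = 0.514.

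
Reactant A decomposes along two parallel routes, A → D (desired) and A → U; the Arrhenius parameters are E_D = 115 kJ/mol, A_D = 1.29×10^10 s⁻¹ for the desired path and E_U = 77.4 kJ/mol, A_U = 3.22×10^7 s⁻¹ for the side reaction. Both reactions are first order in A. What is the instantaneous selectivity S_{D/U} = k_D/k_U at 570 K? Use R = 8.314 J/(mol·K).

0.144

k_D/k_U = (A_D/A_U)·exp[−(E_D−E_U)/(RT)] = (A_D/A_U)·exp[(E_U−E_D)/(RT)].
(E_U−E_D)/(RT) = (77.4−115)×10³/(8.314×570) = -37600/4739 = -7.934.
k_D/k_U = (1.29×10^10/3.22×10^7)·exp(-7.934) = 400.6 × 3.583×10^-4 = 0.144.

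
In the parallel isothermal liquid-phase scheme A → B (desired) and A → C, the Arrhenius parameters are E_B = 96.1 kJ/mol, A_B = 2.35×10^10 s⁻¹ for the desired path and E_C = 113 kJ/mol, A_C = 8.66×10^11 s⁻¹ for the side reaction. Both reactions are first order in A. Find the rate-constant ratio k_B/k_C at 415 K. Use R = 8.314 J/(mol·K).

3.64

Since both paths have the same order in A, the concentration cancels and S_{B/C} = k_B/k_C = (A_B/A_C)·exp[(E_C−E_B)/(RT)].
(E_C−E_B)/(RT) = (113−96.1)×10³/(8.314×415) = 16900/3450 = 4.898.
k_B/k_C = (2.35×10^10/8.66×10^11)·exp(4.898) = 0.02714 × 134.0 = 3.64.
Since E_B < E_C, lowering the temperature improves selectivity toward B.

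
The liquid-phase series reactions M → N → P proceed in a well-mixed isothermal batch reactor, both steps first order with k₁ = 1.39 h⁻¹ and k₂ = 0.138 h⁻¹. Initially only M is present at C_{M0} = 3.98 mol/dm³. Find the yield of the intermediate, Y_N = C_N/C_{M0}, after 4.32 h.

The intermediate concentration in a first-order A→B→C sequence is C_N = k₁C_{M0}(e^(−k₁t) − e^(−k₂t))/(k₂−k₁).
e^(−k₁t) = e^(−1.39×4.32) = e^(−6.005) = 0.002467; e^(−k₂t) = e^(−0.5962) = 0.5509.
C_N = 1.39×3.98/(0.138−1.39) × (0.002467−0.5509) = (-4.419)×(-0.5485) = 2.423 mol/dm³.
Y_N = C_N/C_{M0} = 2.423/3.98 = 0.609.

0.609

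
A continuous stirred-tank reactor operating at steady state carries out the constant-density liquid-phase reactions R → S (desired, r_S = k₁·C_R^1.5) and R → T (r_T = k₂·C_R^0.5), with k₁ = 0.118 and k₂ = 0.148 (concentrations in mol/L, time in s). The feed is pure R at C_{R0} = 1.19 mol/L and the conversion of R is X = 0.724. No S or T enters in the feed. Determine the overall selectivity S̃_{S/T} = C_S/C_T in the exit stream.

Exit C_R = C_{R0}(1−X) = 1.19×0.276 = 0.3284 mol/L.
A CSTR operates uniformly at the exit composition, giving r_S = 0.02221 and r_T = 0.08482 (each k·C_R^n at C_R = 0.3284).
Overall selectivity = C_S/C_T = r_Sτ/(r_Tτ) = r_S/r_T = 0.262.

0.262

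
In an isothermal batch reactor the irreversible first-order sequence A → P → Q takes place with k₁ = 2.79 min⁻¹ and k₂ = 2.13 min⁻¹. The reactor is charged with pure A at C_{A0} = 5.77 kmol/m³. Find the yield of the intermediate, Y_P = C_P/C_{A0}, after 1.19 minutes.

0.182

The intermediate concentration in a first-order A→B→C sequence is C_P = k₁C_{A0}(e^(−k₁t) − e^(−k₂t))/(k₂−k₁).
e^(−k₁t) = e^(−2.79×1.19) = e^(−3.320) = 0.03615; e^(−k₂t) = e^(−2.535) = 0.07929.
C_P = 2.79×5.77/(2.13−2.79) × (0.03615−0.07929) = (-24.39)×(-0.04314) = 1.052 kmol/m³.
Y_P = C_P/C_{A0} = 1.052/5.77 = 0.182.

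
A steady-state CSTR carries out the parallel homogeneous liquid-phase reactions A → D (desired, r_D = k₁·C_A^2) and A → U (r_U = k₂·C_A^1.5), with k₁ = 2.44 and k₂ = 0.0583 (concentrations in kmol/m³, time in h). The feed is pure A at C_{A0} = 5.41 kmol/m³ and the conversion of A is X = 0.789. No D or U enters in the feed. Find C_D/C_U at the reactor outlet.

Exit C_A = C_{A0}(1−X) = 5.41×0.211 = 1.142 kmol/m³.
A CSTR operates uniformly at the exit composition, giving r_D = 3.179 and r_U = 0.07110 (each k·C_A^n at C_A = 1.142).
Overall selectivity = C_D/C_U = r_Dτ/(r_Uτ) = r_D/r_U = 44.7.

44.7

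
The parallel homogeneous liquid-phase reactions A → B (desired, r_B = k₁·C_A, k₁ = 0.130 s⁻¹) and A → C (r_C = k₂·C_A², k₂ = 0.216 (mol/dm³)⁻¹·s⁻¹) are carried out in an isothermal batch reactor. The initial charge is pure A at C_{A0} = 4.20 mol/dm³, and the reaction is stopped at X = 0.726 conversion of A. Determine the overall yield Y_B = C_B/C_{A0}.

0.144

C_A = C_{A0}(1−X) = 1.151 mol/dm³.
Along a PFR/batch, dC_B/dC_A = −r_B/(r_B+r_C) = −k₁/(k₁+k₂·C_A).
Integrating from C_{A0} to C_A: C_B = (0.130/0.216)·ln[(0.130+0.216·4.20)/(0.130+0.216·1.15)] = 0.6019·ln(1.037/0.3786) = 0.6066 mol/dm³.
Y_B = C_B/C_{A0} = 0.6066/4.20 = 0.144.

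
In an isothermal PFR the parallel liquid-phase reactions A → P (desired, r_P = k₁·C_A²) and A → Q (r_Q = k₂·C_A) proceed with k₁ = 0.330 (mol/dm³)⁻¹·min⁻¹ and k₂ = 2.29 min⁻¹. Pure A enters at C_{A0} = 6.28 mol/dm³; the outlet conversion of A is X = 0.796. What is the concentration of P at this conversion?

C_A = C_{A0}(1−X) = 1.281 mol/dm³.
Along a PFR/batch, dC_Q/dC_A = −r_Q/(r_P+r_Q) = −k₂/(k₂+k₁·C_A).
Integrating from C_{A0} to C_A: C_Q = (2.29/0.330)·ln[(2.29+0.330·6.28)/(2.29+0.330·1.28)] = 6.939·ln(4.362/2.713) = 3.297 mol/dm³.
Then C_P = (C_{A0}−C_A) − C_Q = 4.999 − 3.297 = 1.702 mol/dm³.

1.70 mol/dm³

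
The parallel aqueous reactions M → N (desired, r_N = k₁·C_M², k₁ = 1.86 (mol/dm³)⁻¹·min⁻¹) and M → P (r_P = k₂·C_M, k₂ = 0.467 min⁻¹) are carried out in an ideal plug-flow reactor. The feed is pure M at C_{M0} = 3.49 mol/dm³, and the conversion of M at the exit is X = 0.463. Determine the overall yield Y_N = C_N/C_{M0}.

C_M = C_{M0}(1−X) = 1.874 mol/dm³.
Along a PFR/batch, dC_P/dC_M = −r_P/(r_N+r_P) = −k₂/(k₂+k₁·C_M).
Integrating from C_{M0} to C_M: C_P = (0.467/1.86)·ln[(0.467+1.86·3.49)/(0.467+1.86·1.87)] = 0.2511·ln(6.958/3.953) = 0.1420 mol/dm³.
Then C_N = (C_{M0}−C_M) − C_P = 1.616 − 0.1420 = 1.474 mol/dm³.
Y_N = C_N/C_{M0} = 1.474/3.49 = 0.422.

0.422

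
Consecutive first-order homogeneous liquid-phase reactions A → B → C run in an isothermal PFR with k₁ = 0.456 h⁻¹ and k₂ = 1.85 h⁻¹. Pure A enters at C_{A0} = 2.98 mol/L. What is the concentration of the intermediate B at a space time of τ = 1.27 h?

0.453 mol/L

The intermediate concentration in a first-order A→B→C sequence is C_B = k₁C_{A0}(e^(−k₁τ) − e^(−k₂τ))/(k₂−k₁).
e^(−k₁τ) = e^(−0.456×1.27) = e^(−0.5791) = 0.5604; e^(−k₂τ) = e^(−2.350) = 0.09542.
C_B = 0.456×2.98/(1.85−0.456) × (0.5604−0.09542) = 0.9748×0.4650 = 0.4533 mol/L.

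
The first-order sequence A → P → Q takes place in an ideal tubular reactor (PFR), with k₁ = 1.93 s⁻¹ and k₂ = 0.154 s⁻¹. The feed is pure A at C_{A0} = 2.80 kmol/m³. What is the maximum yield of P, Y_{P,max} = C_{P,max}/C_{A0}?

0.803

Evaluating C_P at τ_opt = ln(k₂/k₁)/(k₂−k₁) gives C_{P,max}/C_{A0} = (k₁/k₂)^[k₂/(k₂−k₁)].
= (1.93/0.154)^(0.154/(0.154−1.93)) = (12.53)^(-0.08671) = 0.8031.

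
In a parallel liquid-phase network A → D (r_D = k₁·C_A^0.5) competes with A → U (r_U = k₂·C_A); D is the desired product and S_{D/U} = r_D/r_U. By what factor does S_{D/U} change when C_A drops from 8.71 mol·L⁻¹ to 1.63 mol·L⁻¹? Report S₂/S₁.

2.31

S_{D/U} = (k₁/k₂)·C_A^-0.5, so S₂/S₁ = (C_{A,2}/C_{A,1})^-0.5.
= (1.63/8.71)^(-0.5) = (0.1871)^(-0.5) = 2.31.
Selectivity toward D rises as C_A falls — low-concentration operation is favoured.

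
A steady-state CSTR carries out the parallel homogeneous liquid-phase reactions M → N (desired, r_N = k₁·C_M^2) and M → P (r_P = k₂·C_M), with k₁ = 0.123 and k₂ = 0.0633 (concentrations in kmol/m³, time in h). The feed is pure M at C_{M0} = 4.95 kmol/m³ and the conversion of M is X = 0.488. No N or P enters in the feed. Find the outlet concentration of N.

2.01 kmol/m³

Exit C_M = C_{M0}(1−X) = 4.95×0.512 = 2.534 kmol/m³.
In a CSTR the entire volume is at exit conditions, so r_N = 0.123×2.534^2 = 0.7901 and r_P = 0.0633×2.534 = 0.1604.
Fraction of consumed M going to N: r_N/(r_N+r_P) = 0.8312.
C_N = 0.8312·C_{M0}·X = 0.8312×4.95×0.488 = 2.01 kmol/m³.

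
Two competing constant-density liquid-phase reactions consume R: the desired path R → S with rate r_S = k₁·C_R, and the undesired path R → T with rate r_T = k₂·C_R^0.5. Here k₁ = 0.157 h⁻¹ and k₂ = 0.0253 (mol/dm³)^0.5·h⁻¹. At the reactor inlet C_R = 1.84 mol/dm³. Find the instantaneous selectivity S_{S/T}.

S_{S/T} = r_S/r_T = (k₁·C_R)/(k₂·C_R^0.5) = (k₁/k₂)·C_R^0.5.
= (0.157×1.840) / (0.0253×1.840^0.5) = 0.2889/0.03432 = 8.42.

8.42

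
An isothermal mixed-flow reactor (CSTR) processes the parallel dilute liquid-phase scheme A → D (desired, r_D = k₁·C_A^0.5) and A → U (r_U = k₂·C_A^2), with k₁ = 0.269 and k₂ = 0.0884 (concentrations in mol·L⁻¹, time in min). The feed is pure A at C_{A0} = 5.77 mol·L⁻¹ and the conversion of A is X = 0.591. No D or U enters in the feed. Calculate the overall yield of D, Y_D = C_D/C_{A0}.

Exit C_A = C_{A0}(1−X) = 5.77×0.409 = 2.360 mol·L⁻¹.
In a CSTR the entire volume is at exit conditions, so r_D = 0.269×2.360^0.5 = 0.4132 and r_U = 0.0884×2.360^2 = 0.4923.
Fraction of consumed A going to D: r_D/(r_D+r_U) = 0.4563.
C_D = 0.4563·C_{A0}·X = 0.4563×5.77×0.591 = 1.56 mol·L⁻¹; Y_D = C_D/C_{A0} = 0.270.

0.270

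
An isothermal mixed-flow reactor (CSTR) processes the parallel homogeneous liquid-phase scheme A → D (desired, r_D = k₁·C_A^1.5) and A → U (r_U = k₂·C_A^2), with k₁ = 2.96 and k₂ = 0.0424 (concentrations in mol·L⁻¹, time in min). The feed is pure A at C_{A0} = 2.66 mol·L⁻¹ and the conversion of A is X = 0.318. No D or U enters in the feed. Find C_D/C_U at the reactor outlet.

Exit C_A = C_{A0}(1−X) = 2.66×0.682 = 1.814 mol·L⁻¹.
In a CSTR the entire volume is at exit conditions, so r_D = 2.96×1.814^1.5 = 7.233 and r_U = 0.0424×1.814^2 = 0.1395.
Overall selectivity = C_D/C_U = r_Dτ/(r_Uτ) = r_D/r_U = 51.8.

51.8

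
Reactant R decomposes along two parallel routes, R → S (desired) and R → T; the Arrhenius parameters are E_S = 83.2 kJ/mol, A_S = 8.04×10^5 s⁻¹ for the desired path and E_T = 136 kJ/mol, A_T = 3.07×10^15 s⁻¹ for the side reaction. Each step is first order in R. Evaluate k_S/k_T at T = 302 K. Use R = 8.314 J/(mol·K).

k_S/k_T = (A_S/A_T)·exp[−(E_S−E_T)/(RT)] = (A_S/A_T)·exp[(E_T−E_S)/(RT)].
(E_T−E_S)/(RT) = (136−83.2)×10³/(8.314×302) = 52800/2511 = 21.03.
k_S/k_T = (8.04×10^5/3.07×10^15)·exp(21.03) = 2.619×10^-10 × 1.358×10^9 = 0.356.

0.356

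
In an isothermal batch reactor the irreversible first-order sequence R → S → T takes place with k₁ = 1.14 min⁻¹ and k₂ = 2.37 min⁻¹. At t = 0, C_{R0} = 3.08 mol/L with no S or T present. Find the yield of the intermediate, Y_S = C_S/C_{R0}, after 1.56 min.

0.134

The intermediate concentration in a first-order A→B→C sequence is C_S = k₁C_{R0}(e^(−k₁t) − e^(−k₂t))/(k₂−k₁).
e^(−k₁t) = e^(−1.14×1.56) = e^(−1.778) = 0.1689; e^(−k₂t) = e^(−3.697) = 0.02479.
C_S = 1.14×3.08/(2.37−1.14) × (0.1689−0.02479) = 2.855×0.1441 = 0.4114 mol/L.
Y_S = C_S/C_{R0} = 0.4114/3.08 = 0.134.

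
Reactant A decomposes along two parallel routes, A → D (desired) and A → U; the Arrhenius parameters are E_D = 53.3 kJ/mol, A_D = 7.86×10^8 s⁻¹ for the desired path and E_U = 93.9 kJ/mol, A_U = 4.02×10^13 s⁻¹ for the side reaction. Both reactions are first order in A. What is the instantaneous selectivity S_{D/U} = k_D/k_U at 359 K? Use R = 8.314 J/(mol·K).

With equal orders, S_{D/U} = k_D/k_U = (A_D/A_U)·exp[(E_U−E_D)/(RT)].
(E_U−E_D)/(RT) = (93.9−53.3)×10³/(8.314×359) = 40600/2985 = 13.60.
k_D/k_U = (7.86×10^8/4.02×10^13)·exp(13.60) = 1.955×10^-5 × 8.082×10^5 = 15.8.

15.8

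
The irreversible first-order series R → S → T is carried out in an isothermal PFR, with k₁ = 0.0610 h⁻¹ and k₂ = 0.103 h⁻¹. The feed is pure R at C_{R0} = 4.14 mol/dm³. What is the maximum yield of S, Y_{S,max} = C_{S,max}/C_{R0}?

For a first-order series the maximum intermediate yield is C_{S,max}/C_{R0} = (k₁/k₂)^[k₂/(k₂−k₁)].
= (0.0610/0.103)^(0.103/(0.103−0.0610)) = (0.5922)^(2.452) = 0.2767.

0.277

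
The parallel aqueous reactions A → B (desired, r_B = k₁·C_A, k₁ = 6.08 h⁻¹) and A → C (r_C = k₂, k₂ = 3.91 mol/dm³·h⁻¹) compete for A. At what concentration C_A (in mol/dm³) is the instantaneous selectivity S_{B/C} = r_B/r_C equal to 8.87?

S_{B/C} = (k₁/k₂)·C_A ⇒ C_A = S·k₂/k₁.
= 8.87×3.91/6.08 = 5.70 mol/dm³.

5.70 mol/dm³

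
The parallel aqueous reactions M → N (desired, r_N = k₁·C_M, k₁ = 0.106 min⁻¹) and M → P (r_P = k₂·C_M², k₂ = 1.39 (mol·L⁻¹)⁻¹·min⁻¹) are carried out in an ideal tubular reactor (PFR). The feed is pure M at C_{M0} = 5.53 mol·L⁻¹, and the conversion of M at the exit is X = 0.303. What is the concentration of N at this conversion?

C_M = C_{M0}(1−X) = 3.854 mol·L⁻¹.
Along a PFR/batch, dC_N/dC_M = −r_N/(r_N+r_P) = −k₁/(k₁+k₂·C_M).
Integrating from C_{M0} to C_M: C_N = (0.106/1.39)·ln[(0.106+1.39·5.53)/(0.106+1.39·3.85)] = 0.07626·ln(7.793/5.464) = 0.02708 mol·L⁻¹.

0.0271 mol·L⁻¹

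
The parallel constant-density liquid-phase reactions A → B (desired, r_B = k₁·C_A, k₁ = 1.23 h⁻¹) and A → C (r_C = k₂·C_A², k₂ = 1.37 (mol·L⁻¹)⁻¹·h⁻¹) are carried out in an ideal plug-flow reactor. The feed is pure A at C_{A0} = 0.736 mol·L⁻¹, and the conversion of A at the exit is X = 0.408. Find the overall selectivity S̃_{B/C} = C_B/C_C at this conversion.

C_A = C_{A0}(1−X) = 0.4357 mol·L⁻¹.
Along a PFR/batch, dC_B/dC_A = −r_B/(r_B+r_C) = −k₁/(k₁+k₂·C_A).
Integrating from C_{A0} to C_A: C_B = (1.23/1.37)·ln[(1.23+1.37·0.736)/(1.23+1.37·0.436)] = 0.8978·ln(2.238/1.827) = 0.1823 mol·L⁻¹.
C_C = (C_{A0}−C_A)−C_B = 0.1180 mol·L⁻¹; S̃_{B/C} = 0.1823/0.1180 = 1.55.

1.55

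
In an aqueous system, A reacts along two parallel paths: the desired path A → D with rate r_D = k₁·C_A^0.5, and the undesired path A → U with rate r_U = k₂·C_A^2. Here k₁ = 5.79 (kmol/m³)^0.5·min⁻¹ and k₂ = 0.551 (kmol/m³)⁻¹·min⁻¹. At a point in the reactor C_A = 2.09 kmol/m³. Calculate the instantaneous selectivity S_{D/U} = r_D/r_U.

S_{D/U} = r_D/r_U = (k₁·C_A^0.5)/(k₂·C_A^2) = (k₁/k₂)·C_A^-1.5.
= (5.79×2.090^0.5) / (0.551×2.090^2) = 8.371/2.407 = 3.48.
The undesired path is higher order in A, so low C_A (CSTR or dilute feed) favours D.

3.48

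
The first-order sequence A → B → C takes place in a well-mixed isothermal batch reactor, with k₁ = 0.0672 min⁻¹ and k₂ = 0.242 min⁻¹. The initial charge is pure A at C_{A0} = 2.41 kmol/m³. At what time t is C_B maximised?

7.33 min

The intermediate peaks when r₁ = r₂, i.e. k₁e^(−k₁t) = k₂e^(−k₂t), giving t_opt = ln(k₂/k₁)/(k₂−k₁).
= ln(0.242/0.0672)/(0.242−0.0672) = ln(3.601)/0.1748 = 1.281/0.1748 = 7.33 min.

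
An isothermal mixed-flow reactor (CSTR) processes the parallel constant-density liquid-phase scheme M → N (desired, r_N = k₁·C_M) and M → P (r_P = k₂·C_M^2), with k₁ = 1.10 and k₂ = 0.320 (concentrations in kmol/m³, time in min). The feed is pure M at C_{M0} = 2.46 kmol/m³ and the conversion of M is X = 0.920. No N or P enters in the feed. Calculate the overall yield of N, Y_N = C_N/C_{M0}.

0.870

Exit C_M = C_{M0}(1−X) = 2.46×0.0800 = 0.1968 kmol/m³.
In a CSTR the entire volume is at exit conditions, so r_N = 1.10×0.1968 = 0.2165 and r_P = 0.320×0.1968^2 = 0.01239.
Fraction of consumed M going to N: r_N/(r_N+r_P) = 0.9458.
C_N = 0.9458·C_{M0}·X = 0.9458×2.46×0.920 = 2.14 kmol/m³; Y_N = C_N/C_{M0} = 0.870.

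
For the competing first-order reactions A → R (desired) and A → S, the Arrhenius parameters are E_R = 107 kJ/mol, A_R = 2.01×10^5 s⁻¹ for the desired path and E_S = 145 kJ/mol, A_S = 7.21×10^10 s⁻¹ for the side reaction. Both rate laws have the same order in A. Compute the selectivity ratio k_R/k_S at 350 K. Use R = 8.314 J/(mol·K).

Since both paths have the same order in A, the concentration cancels and S_{R/S} = k_R/k_S = (A_R/A_S)·exp[(E_S−E_R)/(RT)].
(E_S−E_R)/(RT) = (145−107)×10³/(8.314×350) = 38000/2910 = 13.06.
k_R/k_S = (2.01×10^5/7.21×10^10)·exp(13.06) = 2.788×10^-6 × 4.692×10^5 = 1.31.
Since E_R < E_S, lowering the temperature improves selectivity toward R.

1.31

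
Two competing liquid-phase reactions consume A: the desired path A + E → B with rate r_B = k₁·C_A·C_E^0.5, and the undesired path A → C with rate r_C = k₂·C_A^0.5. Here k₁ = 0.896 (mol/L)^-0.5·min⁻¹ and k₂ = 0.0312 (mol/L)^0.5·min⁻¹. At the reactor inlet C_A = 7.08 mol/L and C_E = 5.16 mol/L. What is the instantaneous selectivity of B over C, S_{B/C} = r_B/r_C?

174

S_{B/C} = r_B/r_C = (k₁·C_A·C_E^0.5)/(k₂·C_A^0.5) = (k₁/k₂)·C_A^0.5·C_E^0.5.
= (0.896×7.080×5.160^0.5) / (0.0312×7.080^0.5) = 14.41/0.08302 = 174.
Since the desired path is higher order in A, keeping C_A high (PFR or concentrated feed) favours B.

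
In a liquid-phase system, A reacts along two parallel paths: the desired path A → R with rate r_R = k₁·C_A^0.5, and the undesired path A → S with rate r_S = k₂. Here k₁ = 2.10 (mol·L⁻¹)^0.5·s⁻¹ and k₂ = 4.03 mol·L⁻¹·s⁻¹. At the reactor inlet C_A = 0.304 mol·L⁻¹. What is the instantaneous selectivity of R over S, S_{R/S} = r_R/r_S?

S_{R/S} = r_R/r_S = (k₁·C_A^0.5)/(k₂) = (k₁/k₂)·C_A^0.5.
= (2.10×0.3040^0.5) / (4.03) = 1.158/4.030 = 0.287.
Since the desired path is higher order in A, keeping C_A high (PFR or concentrated feed) favours R.

0.287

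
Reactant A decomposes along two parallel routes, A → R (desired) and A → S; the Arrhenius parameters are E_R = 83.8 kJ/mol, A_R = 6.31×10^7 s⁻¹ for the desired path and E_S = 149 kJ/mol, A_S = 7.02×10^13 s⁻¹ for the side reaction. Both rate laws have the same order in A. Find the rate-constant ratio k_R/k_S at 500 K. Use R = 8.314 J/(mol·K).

5.83

Since both paths have the same order in A, the concentration cancels and S_{R/S} = k_R/k_S = (A_R/A_S)·exp[(E_S−E_R)/(RT)].
(E_S−E_R)/(RT) = (149−83.8)×10³/(8.314×500) = 65200/4157 = 15.68.
k_R/k_S = (6.31×10^7/7.02×10^13)·exp(15.68) = 8.989×10^-7 × 6.481×10^6 = 5.83.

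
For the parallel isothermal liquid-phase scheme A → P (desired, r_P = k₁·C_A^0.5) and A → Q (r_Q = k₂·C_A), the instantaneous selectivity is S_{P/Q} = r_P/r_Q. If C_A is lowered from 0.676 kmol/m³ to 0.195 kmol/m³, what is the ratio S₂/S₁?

S_{P/Q} = (k₁/k₂)·C_A^-0.5, so S₂/S₁ = (C_{A,2}/C_{A,1})^-0.5.
= (0.195/0.676)^(-0.5) = (0.2885)^(-0.5) = 1.86.
Selectivity toward P rises as C_A falls — low-concentration operation is favoured.

1.86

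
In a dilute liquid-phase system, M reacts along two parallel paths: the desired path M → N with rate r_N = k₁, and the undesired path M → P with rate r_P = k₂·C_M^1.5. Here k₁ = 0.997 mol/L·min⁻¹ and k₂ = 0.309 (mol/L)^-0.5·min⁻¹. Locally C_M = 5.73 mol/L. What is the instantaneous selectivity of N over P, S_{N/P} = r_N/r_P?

0.235

S_{N/P} = r_N/r_P = (k₁)/(k₂·C_M^1.5) = (k₁/k₂)·C_M^-1.5.
= (0.997) / (0.309×5.730^1.5) = 0.9970/4.238 = 0.235.
The undesired path is higher order in M, so low C_M (CSTR or dilute feed) favours N.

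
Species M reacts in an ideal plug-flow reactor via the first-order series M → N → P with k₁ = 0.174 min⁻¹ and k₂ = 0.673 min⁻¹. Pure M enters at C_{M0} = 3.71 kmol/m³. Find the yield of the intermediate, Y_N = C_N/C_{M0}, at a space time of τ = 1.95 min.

0.155

Solving the coupled first-order balances gives C_N(τ) = [k₁/(k₂−k₁)]·C_{M0}·(e^(−k₁τ) − e^(−k₂τ)).
e^(−k₁τ) = e^(−0.174×1.95) = e^(−0.3393) = 0.7123; e^(−k₂τ) = e^(−1.312) = 0.2692.
C_N = 0.174×3.71/(0.673−0.174) × (0.7123−0.2692) = 1.294×0.4431 = 0.5732 kmol/m³.
Y_N = C_N/C_{M0} = 0.5732/3.71 = 0.155.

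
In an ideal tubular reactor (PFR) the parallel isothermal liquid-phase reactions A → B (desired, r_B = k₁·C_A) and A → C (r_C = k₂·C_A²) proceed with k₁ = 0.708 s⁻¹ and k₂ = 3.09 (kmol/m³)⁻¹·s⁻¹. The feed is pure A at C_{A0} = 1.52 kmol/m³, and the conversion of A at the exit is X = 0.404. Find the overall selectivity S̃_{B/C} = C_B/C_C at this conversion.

C_A = C_{A0}(1−X) = 0.9059 kmol/m³.
Along a PFR/batch, dC_B/dC_A = −r_B/(r_B+r_C) = −k₁/(k₁+k₂·C_A).
Integrating from C_{A0} to C_A: C_B = (0.708/3.09)·ln[(0.708+3.09·1.52)/(0.708+3.09·0.906)] = 0.2291·ln(5.405/3.507) = 0.09908 kmol/m³.
C_C = (C_{A0}−C_A)−C_B = 0.5150 kmol/m³; S̃_{B/C} = 0.09908/0.5150 = 0.192.

0.192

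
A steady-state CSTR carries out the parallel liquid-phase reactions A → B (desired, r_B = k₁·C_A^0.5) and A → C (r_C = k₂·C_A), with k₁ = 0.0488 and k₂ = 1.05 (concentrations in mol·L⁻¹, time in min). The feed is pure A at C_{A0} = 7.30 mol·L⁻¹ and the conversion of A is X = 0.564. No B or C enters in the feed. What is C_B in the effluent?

Exit C_A = C_{A0}(1−X) = 7.30×0.436 = 3.183 mol·L⁻¹.
Rates in a CSTR are evaluated at the outlet concentration: r_B = 0.0488×3.183^0.5 = 0.08706, r_C = 1.05×3.183 = 3.342.
Fraction of consumed A going to B: r_B/(r_B+r_C) = 0.02539.
C_B = 0.02539·C_{A0}·X = 0.02539×7.30×0.564 = 0.105 mol·L⁻¹.

0.105 mol·L⁻¹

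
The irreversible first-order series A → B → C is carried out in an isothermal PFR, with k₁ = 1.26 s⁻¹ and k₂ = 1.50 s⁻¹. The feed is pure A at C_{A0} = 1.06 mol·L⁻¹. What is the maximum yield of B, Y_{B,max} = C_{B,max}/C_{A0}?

Evaluating C_B at τ_opt = ln(k₂/k₁)/(k₂−k₁) gives C_{B,max}/C_{A0} = (k₁/k₂)^[k₂/(k₂−k₁)].
= (1.26/1.50)^(1.50/(1.50−1.26)) = (0.8400)^(6.250) = 0.3363.

0.336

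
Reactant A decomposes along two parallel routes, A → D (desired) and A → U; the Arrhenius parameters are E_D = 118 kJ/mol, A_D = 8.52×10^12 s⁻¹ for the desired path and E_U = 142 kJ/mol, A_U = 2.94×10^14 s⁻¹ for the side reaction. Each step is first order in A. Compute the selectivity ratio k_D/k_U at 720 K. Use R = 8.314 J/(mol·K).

k_D/k_U = (A_D/A_U)·exp[−(E_D−E_U)/(RT)] = (A_D/A_U)·exp[(E_U−E_D)/(RT)].
(E_U−E_D)/(RT) = (142−118)×10³/(8.314×720) = 24000/5986 = 4.009.
k_D/k_U = (8.52×10^12/2.94×10^14)·exp(4.009) = 0.02898 × 55.11 = 1.60.
Since E_D < E_U, lowering the temperature improves selectivity toward D.

1.60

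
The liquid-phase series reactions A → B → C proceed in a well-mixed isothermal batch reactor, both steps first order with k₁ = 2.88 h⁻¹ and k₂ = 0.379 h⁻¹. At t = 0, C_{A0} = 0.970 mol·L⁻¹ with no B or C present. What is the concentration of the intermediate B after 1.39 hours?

0.639 mol·L⁻¹

For first-order series with pure A initially, C_B(t) = k₁C_{A0}/(k₂−k₁)·(e^(−k₁t) − e^(−k₂t)).
e^(−k₁t) = e^(−2.88×1.39) = e^(−4.003) = 0.01826; e^(−k₂t) = e^(−0.5268) = 0.5905.
C_B = 2.88×0.970/(0.379−2.88) × (0.01826−0.5905) = (-1.117)×(-0.5722) = 0.6392 mol·L⁻¹.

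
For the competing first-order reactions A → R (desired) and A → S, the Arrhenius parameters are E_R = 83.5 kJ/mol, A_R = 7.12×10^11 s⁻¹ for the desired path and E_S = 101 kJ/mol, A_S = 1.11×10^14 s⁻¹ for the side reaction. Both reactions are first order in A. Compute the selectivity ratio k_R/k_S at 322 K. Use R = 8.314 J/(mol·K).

With equal orders, S_{R/S} = k_R/k_S = (A_R/A_S)·exp[(E_S−E_R)/(RT)].
(E_S−E_R)/(RT) = (101−83.5)×10³/(8.314×322) = 17500/2677 = 6.537.
k_R/k_S = (7.12×10^11/1.11×10^14)·exp(6.537) = 0.006414 × 690.1 = 4.43.

4.43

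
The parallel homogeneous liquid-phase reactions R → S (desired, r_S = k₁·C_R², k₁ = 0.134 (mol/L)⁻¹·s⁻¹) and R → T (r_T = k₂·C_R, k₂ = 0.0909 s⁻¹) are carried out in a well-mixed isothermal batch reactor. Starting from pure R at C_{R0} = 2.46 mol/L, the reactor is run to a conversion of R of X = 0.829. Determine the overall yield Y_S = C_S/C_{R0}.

C_R = C_{R0}(1−X) = 0.4207 mol/L.
Along a PFR/batch, dC_T/dC_R = −r_T/(r_S+r_T) = −k₂/(k₂+k₁·C_R).
Integrating from C_{R0} to C_R: C_T = (0.0909/0.134)·ln[(0.0909+0.134·2.46)/(0.0909+0.134·0.421)] = 0.6784·ln(0.4205/0.1473) = 0.7118 mol/L.
Then C_S = (C_{R0}−C_R) − C_T = 2.039 − 0.7118 = 1.328 mol/L.
Y_S = C_S/C_{R0} = 1.328/2.46 = 0.540.

0.540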